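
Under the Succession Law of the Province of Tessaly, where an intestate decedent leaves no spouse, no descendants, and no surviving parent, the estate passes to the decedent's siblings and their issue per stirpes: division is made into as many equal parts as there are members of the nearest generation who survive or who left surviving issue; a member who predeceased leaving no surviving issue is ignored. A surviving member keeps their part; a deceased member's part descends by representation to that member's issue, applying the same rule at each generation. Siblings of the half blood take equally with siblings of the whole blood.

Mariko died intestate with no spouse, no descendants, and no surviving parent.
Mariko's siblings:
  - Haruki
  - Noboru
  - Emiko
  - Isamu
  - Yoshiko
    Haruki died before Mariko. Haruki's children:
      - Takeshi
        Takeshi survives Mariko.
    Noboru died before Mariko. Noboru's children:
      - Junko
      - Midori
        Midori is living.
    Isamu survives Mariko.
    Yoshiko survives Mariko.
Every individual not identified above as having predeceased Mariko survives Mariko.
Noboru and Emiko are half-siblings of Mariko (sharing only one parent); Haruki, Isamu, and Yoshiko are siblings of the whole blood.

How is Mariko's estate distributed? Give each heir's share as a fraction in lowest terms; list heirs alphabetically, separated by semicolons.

Emiko 1/5; Isamu 1/5; Junko 1/10; Midori 1/10; Takeshi 1/5; Yoshiko 1/5

No spouse, descendants, or parent survives, so the estate passes to Mariko's siblings per stirpes.
Half-blood and whole-blood siblings take equally under the stated rule.
The estate is divided into 5 equal shares of 1/5 among Haruki, Noboru, Emiko, Isamu, Yoshiko.
Haruki predeceased; the 1/5 allotted to Haruki's branch passes to Haruki's issue by representation.
Takeshi is the sole taker at this level and receives the full 1/5.
Noboru predeceased; the 1/5 allotted to Noboru's branch passes to Noboru's issue by representation.
The 1/5 is divided into 2 equal shares of 1/10 among Junko, Midori.
Junko is living and takes 1/10.
Midori is living and takes 1/10.
Emiko is living and takes 1/5.
Isamu is living and takes 1/5.
Yoshiko is living and takes 1/5.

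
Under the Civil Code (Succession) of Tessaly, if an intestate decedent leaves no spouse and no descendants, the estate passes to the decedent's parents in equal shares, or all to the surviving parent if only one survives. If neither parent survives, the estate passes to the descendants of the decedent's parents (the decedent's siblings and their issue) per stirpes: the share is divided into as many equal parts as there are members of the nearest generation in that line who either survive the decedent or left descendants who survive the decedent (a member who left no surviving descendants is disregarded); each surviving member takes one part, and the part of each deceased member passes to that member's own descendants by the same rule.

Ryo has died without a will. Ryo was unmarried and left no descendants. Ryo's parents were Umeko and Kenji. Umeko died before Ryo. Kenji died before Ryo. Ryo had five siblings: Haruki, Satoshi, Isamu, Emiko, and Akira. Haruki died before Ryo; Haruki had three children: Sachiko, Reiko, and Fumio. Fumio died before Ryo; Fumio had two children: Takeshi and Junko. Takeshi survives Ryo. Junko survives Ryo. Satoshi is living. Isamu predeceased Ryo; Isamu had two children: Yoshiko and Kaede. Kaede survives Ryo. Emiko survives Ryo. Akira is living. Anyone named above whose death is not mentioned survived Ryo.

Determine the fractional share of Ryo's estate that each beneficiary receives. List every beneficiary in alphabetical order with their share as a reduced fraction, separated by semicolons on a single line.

Akira 1/5; Emiko 1/5; Junko 1/30; Kaede 1/10; Reiko 1/15; Sachiko 1/15; Satoshi 1/5; Takeshi 1/30; Yoshiko 1/10

Neither parent survives and there are no descendants, so the estate passes to Ryo's siblings and their issue per stirpes.
The estate is divided into 5 equal shares of 1/5 among Haruki, Satoshi, Isamu, Emiko, Akira.
Haruki predeceased; the 1/5 allotted to Haruki's branch passes to Haruki's issue by representation.
The 1/5 is divided into 3 equal shares of 1/15 among Sachiko, Reiko, Fumio.
Sachiko is living and takes 1/15.
Reiko is living and takes 1/15.
Fumio predeceased; the 1/15 allotted to Fumio's branch passes to Fumio's issue by representation.
The 1/15 is divided into 2 equal shares of 1/30 among Takeshi, Junko.
Takeshi is living and takes 1/30.
Junko is living and takes 1/30.
Satoshi is living and takes 1/5.
Isamu predeceased; the 1/5 allotted to Isamu's branch passes to Isamu's issue by representation.
The 1/5 is divided into 2 equal shares of 1/10 among Yoshiko, Kaede.
Yoshiko is living and takes 1/10.
Kaede is living and takes 1/10.
Emiko is living and takes 1/5.
Akira is living and takes 1/5.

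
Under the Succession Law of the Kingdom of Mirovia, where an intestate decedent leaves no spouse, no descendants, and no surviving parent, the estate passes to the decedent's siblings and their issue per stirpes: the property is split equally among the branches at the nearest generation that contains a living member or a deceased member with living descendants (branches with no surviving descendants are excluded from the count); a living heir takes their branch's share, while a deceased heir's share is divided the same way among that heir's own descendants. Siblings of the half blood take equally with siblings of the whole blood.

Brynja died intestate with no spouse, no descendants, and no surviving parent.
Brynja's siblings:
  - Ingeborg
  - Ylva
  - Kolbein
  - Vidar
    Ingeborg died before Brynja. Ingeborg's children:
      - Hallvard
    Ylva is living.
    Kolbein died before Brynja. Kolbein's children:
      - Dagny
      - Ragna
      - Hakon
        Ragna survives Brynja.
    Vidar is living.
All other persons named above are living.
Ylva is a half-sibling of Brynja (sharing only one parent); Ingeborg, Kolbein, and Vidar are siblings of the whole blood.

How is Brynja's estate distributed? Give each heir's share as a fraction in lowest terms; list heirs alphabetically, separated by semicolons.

Dagny 1/12; Hakon 1/12; Hallvard 1/4; Ragna 1/12; Vidar 1/4; Ylva 1/4

No spouse, descendants, or parent survives, so the estate passes to Brynja's siblings per stirpes.
Half-blood and whole-blood siblings take equally under the stated rule.
The estate is divided into 4 equal shares of 1/4 among Ingeborg, Ylva, Kolbein, Vidar.
Ingeborg predeceased; the 1/4 allotted to Ingeborg's branch passes to Ingeborg's issue by representation.
Hallvard is the sole taker at this level and receives the full 1/4.
Ylva is living and takes 1/4.
Kolbein predeceased; the 1/4 allotted to Kolbein's branch passes to Kolbein's issue by representation.
The 1/4 is divided into 3 equal shares of 1/12 among Dagny, Ragna, Hakon.
Dagny is living and takes 1/12.
Ragna is living and takes 1/12.
Hakon is living and takes 1/12.
Vidar is living and takes 1/4.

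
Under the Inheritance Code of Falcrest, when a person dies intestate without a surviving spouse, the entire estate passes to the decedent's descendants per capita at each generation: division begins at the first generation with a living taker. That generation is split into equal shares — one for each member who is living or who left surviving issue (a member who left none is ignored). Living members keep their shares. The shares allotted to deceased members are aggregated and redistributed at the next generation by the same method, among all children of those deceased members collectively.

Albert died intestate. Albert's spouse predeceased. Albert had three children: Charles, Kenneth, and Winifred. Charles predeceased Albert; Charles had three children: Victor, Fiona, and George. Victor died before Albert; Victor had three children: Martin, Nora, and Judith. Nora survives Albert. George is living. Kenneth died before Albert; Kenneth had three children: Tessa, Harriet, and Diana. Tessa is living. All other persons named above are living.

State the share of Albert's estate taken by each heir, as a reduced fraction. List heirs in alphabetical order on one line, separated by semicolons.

There is no surviving spouse, so the entire estate passes to Albert's descendants per capita at each generation.
At generation 1 (Charles, Kenneth, Winifred) there are 3 shares of (1)/3 = 1/3 each.
Living: Winifred — each takes 1/3.
Deceased: Charles and Kenneth. Their combined 2/3 is pooled and carried to generation 2.
At generation 2 (Victor, Fiona, George, Tessa, Harriet, Diana) there are 6 shares of (2/3)/6 = 1/9 each.
Living: Fiona, George, Tessa, Harriet, and Diana — each takes 1/9.
Deceased: Victor. That 1/9 share is carried to generation 3.
At generation 3 (Martin, Nora, Judith) there are 3 shares of (1/9)/3 = 1/27 each.
Living: Martin, Nora, and Judith — each takes 1/27.

Diana 1/9; Fiona 1/9; George 1/9; Harriet 1/9; Judith 1/27; Martin 1/27; Nora 1/27; Tessa 1/9; Winifred 1/3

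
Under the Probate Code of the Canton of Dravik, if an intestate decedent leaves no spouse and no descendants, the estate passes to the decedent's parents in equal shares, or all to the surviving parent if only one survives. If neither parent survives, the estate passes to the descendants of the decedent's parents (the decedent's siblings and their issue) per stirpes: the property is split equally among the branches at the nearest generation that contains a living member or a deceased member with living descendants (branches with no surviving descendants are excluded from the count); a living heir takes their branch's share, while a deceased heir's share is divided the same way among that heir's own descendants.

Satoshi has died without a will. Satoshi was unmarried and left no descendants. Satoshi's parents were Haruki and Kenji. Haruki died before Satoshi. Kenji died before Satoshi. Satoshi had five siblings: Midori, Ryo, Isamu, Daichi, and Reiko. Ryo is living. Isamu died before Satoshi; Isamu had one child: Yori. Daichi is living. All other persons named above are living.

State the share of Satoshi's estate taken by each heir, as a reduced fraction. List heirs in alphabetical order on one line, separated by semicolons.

Neither parent survives and there are no descendants, so the estate passes to Satoshi's siblings and their issue per stirpes.
The estate is divided into 5 equal shares of 1/5 among Midori, Ryo, Isamu, Daichi, Reiko.
Midori is living and takes 1/5.
Ryo is living and takes 1/5.
Isamu predeceased; the 1/5 allotted to Isamu's branch passes to Isamu's issue by representation.
Yori is the sole taker at this level and receives the full 1/5.
Daichi is living and takes 1/5.
Reiko is living and takes 1/5.

Daichi 1/5; Midori 1/5; Reiko 1/5; Ryo 1/5; Yori 1/5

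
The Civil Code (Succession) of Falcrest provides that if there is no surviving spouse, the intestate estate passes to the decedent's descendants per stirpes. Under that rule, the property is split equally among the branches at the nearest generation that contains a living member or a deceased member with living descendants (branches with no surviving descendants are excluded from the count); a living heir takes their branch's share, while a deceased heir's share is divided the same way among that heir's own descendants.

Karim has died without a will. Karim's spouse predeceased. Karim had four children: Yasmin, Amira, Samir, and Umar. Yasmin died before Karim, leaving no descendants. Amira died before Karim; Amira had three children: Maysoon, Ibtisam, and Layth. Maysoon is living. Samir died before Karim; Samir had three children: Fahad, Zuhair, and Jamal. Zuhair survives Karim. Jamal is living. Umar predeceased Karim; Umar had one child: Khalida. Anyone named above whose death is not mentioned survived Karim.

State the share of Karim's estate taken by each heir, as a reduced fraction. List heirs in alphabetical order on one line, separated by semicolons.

Fahad 1/9; Ibtisam 1/9; Jamal 1/9; Khalida 1/3; Layth 1/9; Maysoon 1/9; Zuhair 1/9

There is no surviving spouse, so the entire estate passes to Karim's descendants per stirpes.
Yasmin left no surviving issue, so that branch lapses and is disregarded.
The estate is divided into 3 equal shares of 1/3 among Amira, Samir, Umar.
Amira predeceased; the 1/3 allotted to Amira's branch passes to Amira's issue by representation.
The 1/3 is divided into 3 equal shares of 1/9 among Maysoon, Ibtisam, Layth.
Maysoon is living and takes 1/9.
Ibtisam is living and takes 1/9.
Layth is living and takes 1/9.
Samir predeceased; the 1/3 allotted to Samir's branch passes to Samir's issue by representation.
The 1/3 is divided into 3 equal shares of 1/9 among Fahad, Zuhair, Jamal.
Fahad is living and takes 1/9.
Zuhair is living and takes 1/9.
Jamal is living and takes 1/9.
Umar predeceased; the 1/3 allotted to Umar's branch passes to Umar's issue by representation.
Khalida is the sole taker at this level and receives the full 1/3.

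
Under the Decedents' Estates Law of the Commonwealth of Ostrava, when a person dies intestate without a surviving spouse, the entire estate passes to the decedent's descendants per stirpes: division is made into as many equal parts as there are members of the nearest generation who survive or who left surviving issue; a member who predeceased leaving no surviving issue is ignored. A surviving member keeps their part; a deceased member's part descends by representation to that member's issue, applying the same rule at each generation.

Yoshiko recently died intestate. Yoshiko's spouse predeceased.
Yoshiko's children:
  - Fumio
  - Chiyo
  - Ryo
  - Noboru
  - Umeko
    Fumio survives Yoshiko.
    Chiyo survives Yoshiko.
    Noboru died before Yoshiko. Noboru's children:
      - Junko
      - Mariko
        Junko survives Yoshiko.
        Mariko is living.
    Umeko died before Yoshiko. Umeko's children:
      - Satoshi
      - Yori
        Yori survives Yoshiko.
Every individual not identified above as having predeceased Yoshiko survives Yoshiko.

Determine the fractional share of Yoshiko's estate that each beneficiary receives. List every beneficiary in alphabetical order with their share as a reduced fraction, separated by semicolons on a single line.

There is no surviving spouse, so the entire estate passes to Yoshiko's descendants per stirpes.
The estate is divided into 5 equal shares of 1/5 among Fumio, Chiyo, Ryo, Noboru, Umeko.
Fumio is living and takes 1/5.
Chiyo is living and takes 1/5.
Ryo is living and takes 1/5.
Noboru predeceased; the 1/5 allotted to Noboru's branch passes to Noboru's issue by representation.
The 1/5 is divided into 2 equal shares of 1/10 among Junko, Mariko.
Junko is living and takes 1/10.
Mariko is living and takes 1/10.
Umeko predeceased; the 1/5 allotted to Umeko's branch passes to Umeko's issue by representation.
The 1/5 is divided into 2 equal shares of 1/10 among Satoshi, Yori.
Satoshi is living and takes 1/10.
Yori is living and takes 1/10.

Chiyo 1/5; Fumio 1/5; Junko 1/10; Mariko 1/10; Ryo 1/5; Satoshi 1/10; Yori 1/10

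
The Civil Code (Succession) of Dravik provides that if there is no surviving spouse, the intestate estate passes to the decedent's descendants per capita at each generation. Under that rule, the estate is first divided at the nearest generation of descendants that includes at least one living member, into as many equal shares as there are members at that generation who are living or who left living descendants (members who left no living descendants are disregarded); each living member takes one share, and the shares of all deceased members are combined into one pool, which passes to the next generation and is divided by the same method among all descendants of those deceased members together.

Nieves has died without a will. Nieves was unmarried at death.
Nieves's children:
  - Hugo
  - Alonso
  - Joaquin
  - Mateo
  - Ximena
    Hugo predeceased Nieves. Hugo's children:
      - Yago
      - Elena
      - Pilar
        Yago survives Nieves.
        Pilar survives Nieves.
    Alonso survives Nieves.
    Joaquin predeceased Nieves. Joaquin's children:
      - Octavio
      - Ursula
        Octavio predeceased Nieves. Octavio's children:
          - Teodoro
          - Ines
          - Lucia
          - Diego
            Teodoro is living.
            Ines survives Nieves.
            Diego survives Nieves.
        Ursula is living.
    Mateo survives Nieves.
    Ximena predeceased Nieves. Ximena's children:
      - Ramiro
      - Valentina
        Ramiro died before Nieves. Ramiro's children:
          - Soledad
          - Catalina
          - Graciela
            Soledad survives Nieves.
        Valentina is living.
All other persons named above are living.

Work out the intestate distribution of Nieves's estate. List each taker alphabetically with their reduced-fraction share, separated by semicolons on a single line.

Alonso 1/5; Catalina 6/245; Diego 6/245; Elena 3/35; Graciela 6/245; Ines 6/245; Lucia 6/245; Mateo 1/5; Pilar 3/35; Soledad 6/245; Teodoro 6/245; Ursula 3/35; Valentina 3/35; Yago 3/35

There is no surviving spouse, so the entire estate passes to Nieves's descendants per capita at each generation.
At generation 1 (Hugo, Alonso, Joaquin, Mateo, Ximena) there are 5 shares of (1)/5 = 1/5 each.
Living: Alonso and Mateo — each takes 1/5.
Deceased: Hugo, Joaquin, and Ximena. Their combined 3/5 is pooled and carried to generation 2.
At generation 2 (Yago, Elena, Pilar, Octavio, Ursula, Ramiro, Valentina) there are 7 shares of (3/5)/7 = 3/35 each.
Living: Yago, Elena, Pilar, Ursula, and Valentina — each takes 3/35.
Deceased: Octavio and Ramiro. Their combined 6/35 is pooled and carried to generation 3.
At generation 3 (Teodoro, Ines, Lucia, Diego, Soledad, Catalina, Graciela) there are 7 shares of (6/35)/7 = 6/245 each.
Living: Teodoro, Ines, Lucia, Diego, Soledad, Catalina, and Graciela — each takes 6/245.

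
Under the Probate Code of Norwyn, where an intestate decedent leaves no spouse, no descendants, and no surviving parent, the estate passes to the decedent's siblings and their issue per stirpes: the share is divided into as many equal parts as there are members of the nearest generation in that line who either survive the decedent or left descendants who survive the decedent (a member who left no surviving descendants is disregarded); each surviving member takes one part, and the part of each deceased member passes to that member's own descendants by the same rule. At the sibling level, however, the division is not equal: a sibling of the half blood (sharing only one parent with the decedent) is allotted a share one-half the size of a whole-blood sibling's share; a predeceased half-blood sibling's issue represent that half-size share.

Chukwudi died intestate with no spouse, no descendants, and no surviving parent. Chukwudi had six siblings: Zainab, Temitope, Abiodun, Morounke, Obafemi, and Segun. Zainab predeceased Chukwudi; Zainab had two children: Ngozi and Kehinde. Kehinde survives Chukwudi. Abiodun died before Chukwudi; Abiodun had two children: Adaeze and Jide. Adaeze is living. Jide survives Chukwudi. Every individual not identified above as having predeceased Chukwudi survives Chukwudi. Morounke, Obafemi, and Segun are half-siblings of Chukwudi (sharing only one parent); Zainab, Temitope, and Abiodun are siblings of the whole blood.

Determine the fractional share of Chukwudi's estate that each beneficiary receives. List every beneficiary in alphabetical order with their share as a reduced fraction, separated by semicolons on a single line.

Adaeze 1/9; Jide 1/9; Kehinde 1/9; Morounke 1/9; Ngozi 1/9; Obafemi 1/9; Segun 1/9; Temitope 2/9

No spouse, descendants, or parent survives, so the estate passes to Chukwudi's siblings per stirpes.
Half-blood siblings count for one-half the weight of whole-blood siblings at the initial division.
Dividing 1 in proportion to weights (total weight 9/2): Zainab (weight 1) → 2/9; Temitope (weight 1) → 2/9; Abiodun (weight 1) → 2/9; Morounke (weight 1/2) → 1/9; Obafemi (weight 1/2) → 1/9; Segun (weight 1/2) → 1/9.
Zainab predeceased; the 2/9 allotted to Zainab's branch passes to Zainab's issue by representation.
The 2/9 is divided into 2 equal shares of 1/9 among Ngozi, Kehinde.
Ngozi is living and takes 1/9.
Kehinde is living and takes 1/9.
Temitope is living and takes 2/9.
Abiodun predeceased; the 2/9 allotted to Abiodun's branch passes to Abiodun's issue by representation.
The 2/9 is divided into 2 equal shares of 1/9 among Adaeze, Jide.
Adaeze is living and takes 1/9.
Jide is living and takes 1/9.
Morounke is living and takes 1/9.
Obafemi is living and takes 1/9.
Segun is living and takes 1/9.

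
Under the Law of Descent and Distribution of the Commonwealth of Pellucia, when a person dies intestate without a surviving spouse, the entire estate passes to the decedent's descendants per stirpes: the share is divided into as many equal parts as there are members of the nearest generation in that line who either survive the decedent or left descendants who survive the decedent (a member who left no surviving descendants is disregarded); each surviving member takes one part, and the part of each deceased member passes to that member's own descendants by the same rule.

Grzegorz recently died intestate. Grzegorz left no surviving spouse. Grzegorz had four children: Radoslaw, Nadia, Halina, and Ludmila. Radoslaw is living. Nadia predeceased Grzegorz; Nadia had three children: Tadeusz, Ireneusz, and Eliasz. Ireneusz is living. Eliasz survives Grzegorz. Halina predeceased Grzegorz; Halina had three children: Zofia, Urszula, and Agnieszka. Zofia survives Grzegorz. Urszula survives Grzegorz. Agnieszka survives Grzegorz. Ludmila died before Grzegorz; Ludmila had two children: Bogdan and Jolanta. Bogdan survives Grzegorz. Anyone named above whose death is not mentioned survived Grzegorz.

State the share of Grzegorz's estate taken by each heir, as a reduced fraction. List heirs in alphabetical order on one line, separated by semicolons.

Agnieszka 1/12; Bogdan 1/8; Eliasz 1/12; Ireneusz 1/12; Jolanta 1/8; Radoslaw 1/4; Tadeusz 1/12; Urszula 1/12; Zofia 1/12

There is no surviving spouse, so the entire estate passes to Grzegorz's descendants per stirpes.
The estate is divided into 4 equal shares of 1/4 among Radoslaw, Nadia, Halina, Ludmila.
Radoslaw is living and takes 1/4.
Nadia predeceased; the 1/4 allotted to Nadia's branch passes to Nadia's issue by representation.
The 1/4 is divided into 3 equal shares of 1/12 among Tadeusz, Ireneusz, Eliasz.
Tadeusz is living and takes 1/12.
Ireneusz is living and takes 1/12.
Eliasz is living and takes 1/12.
Halina predeceased; the 1/4 allotted to Halina's branch passes to Halina's issue by representation.
The 1/4 is divided into 3 equal shares of 1/12 among Zofia, Urszula, Agnieszka.
Zofia is living and takes 1/12.
Urszula is living and takes 1/12.
Agnieszka is living and takes 1/12.
Ludmila predeceased; the 1/4 allotted to Ludmila's branch passes to Ludmila's issue by representation.
The 1/4 is divided into 2 equal shares of 1/8 among Bogdan, Jolanta.
Bogdan is living and takes 1/8.
Jolanta is living and takes 1/8.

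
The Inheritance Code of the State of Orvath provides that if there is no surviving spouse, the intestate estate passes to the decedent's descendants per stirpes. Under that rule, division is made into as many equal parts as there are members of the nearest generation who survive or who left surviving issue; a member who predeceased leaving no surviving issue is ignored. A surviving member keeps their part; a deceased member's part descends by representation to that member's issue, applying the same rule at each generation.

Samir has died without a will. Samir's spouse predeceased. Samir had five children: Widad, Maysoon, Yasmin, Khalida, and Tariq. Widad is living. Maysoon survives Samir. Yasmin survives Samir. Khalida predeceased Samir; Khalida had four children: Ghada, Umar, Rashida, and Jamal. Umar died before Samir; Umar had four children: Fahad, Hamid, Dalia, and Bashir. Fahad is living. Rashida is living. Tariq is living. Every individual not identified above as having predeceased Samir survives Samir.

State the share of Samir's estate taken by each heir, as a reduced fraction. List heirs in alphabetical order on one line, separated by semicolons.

There is no surviving spouse, so the entire estate passes to Samir's descendants per stirpes.
The estate is divided into 5 equal shares of 1/5 among Widad, Maysoon, Yasmin, Khalida, Tariq.
Widad is living and takes 1/5.
Maysoon is living and takes 1/5.
Yasmin is living and takes 1/5.
Khalida predeceased; the 1/5 allotted to Khalida's branch passes to Khalida's issue by representation.
The 1/5 is divided into 4 equal shares of 1/20 among Ghada, Umar, Rashida, Jamal.
Ghada is living and takes 1/20.
Umar predeceased; the 1/20 allotted to Umar's branch passes to Umar's issue by representation.
The 1/20 is divided into 4 equal shares of 1/80 among Fahad, Hamid, Dalia, Bashir.
Fahad is living and takes 1/80.
Hamid is living and takes 1/80.
Dalia is living and takes 1/80.
Bashir is living and takes 1/80.
Rashida is living and takes 1/20.
Jamal is living and takes 1/20.
Tariq is living and takes 1/5.

Bashir 1/80; Dalia 1/80; Fahad 1/80; Ghada 1/20; Hamid 1/80; Jamal 1/20; Maysoon 1/5; Rashida 1/20; Tariq 1/5; Widad 1/5; Yasmin 1/5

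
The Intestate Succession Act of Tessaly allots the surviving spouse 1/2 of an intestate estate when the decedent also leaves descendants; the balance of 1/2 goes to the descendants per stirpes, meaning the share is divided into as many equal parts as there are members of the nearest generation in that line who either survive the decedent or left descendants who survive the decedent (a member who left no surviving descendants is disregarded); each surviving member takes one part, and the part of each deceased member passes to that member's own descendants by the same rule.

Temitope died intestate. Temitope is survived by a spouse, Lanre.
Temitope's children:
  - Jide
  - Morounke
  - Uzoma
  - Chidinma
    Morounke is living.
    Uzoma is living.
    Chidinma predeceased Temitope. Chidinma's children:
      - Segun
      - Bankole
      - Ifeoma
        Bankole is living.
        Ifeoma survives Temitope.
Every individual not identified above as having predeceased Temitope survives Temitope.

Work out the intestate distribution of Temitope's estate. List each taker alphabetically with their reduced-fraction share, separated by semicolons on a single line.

Bankole 1/24; Ifeoma 1/24; Jide 1/8; Lanre 1/2; Morounke 1/8; Segun 1/24; Uzoma 1/8

Lanre, as surviving spouse, takes 1/2.
The remaining 1/2 passes to Temitope's descendants per stirpes.
The 1/2 is divided into 4 equal shares of 1/8 among Jide, Morounke, Uzoma, Chidinma.
Jide is living and takes 1/8.
Morounke is living and takes 1/8.
Uzoma is living and takes 1/8.
Chidinma predeceased; the 1/8 allotted to Chidinma's branch passes to Chidinma's issue by representation.
The 1/8 is divided into 3 equal shares of 1/24 among Segun, Bankole, Ifeoma.
Segun is living and takes 1/24.
Bankole is living and takes 1/24.
Ifeoma is living and takes 1/24.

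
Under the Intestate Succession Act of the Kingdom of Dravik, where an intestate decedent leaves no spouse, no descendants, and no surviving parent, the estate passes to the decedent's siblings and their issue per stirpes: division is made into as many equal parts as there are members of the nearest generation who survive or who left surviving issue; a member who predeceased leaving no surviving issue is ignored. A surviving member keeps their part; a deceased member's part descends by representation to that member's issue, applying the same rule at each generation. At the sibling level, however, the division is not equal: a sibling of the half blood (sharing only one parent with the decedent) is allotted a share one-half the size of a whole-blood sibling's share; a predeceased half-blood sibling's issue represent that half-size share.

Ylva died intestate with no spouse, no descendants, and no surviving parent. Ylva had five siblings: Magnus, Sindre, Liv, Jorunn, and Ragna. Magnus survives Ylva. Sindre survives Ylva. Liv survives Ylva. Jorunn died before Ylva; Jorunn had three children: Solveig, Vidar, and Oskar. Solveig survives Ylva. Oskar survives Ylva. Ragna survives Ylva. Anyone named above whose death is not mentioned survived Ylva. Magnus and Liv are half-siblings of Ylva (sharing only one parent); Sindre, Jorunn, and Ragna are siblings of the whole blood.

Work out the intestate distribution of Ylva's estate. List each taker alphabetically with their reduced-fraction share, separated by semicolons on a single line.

No spouse, descendants, or parent survives, so the estate passes to Ylva's siblings per stirpes.
Half-blood siblings count for one-half the weight of whole-blood siblings at the initial division.
Dividing 1 in proportion to weights (total weight 4): Magnus (weight 1/2) → 1/8; Sindre (weight 1) → 1/4; Liv (weight 1/2) → 1/8; Jorunn (weight 1) → 1/4; Ragna (weight 1) → 1/4.
Magnus is living and takes 1/8.
Sindre is living and takes 1/4.
Liv is living and takes 1/8.
Jorunn predeceased; the 1/4 allotted to Jorunn's branch passes to Jorunn's issue by representation.
The 1/4 is divided into 3 equal shares of 1/12 among Solveig, Vidar, Oskar.
Solveig is living and takes 1/12.
Vidar is living and takes 1/12.
Oskar is living and takes 1/12.
Ragna is living and takes 1/4.

Liv 1/8; Magnus 1/8; Oskar 1/12; Ragna 1/4; Sindre 1/4; Solveig 1/12; Vidar 1/12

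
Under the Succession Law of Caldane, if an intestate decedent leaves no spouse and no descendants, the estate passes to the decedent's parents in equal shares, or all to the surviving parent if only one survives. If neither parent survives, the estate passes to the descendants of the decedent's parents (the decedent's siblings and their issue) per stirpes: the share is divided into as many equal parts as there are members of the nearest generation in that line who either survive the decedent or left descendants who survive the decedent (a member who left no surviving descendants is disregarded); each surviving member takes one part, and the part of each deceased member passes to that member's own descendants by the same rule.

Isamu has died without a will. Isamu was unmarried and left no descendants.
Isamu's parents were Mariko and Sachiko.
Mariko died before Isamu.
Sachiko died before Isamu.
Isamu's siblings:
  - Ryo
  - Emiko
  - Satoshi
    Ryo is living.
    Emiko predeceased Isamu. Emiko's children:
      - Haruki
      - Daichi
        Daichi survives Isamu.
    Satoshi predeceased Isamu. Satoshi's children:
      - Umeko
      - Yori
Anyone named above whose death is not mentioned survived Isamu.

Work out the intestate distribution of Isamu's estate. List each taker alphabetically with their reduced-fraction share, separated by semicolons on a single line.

Daichi 1/6; Haruki 1/6; Ryo 1/3; Umeko 1/6; Yori 1/6

Neither parent survives and there are no descendants, so the estate passes to Isamu's siblings and their issue per stirpes.
The estate is divided into 3 equal shares of 1/3 among Ryo, Emiko, Satoshi.
Ryo is living and takes 1/3.
Emiko predeceased; the 1/3 allotted to Emiko's branch passes to Emiko's issue by representation.
The 1/3 is divided into 2 equal shares of 1/6 among Haruki, Daichi.
Haruki is living and takes 1/6.
Daichi is living and takes 1/6.
Satoshi predeceased; the 1/3 allotted to Satoshi's branch passes to Satoshi's issue by representation.
The 1/3 is divided into 2 equal shares of 1/6 among Umeko, Yori.
Umeko is living and takes 1/6.
Yori is living and takes 1/6.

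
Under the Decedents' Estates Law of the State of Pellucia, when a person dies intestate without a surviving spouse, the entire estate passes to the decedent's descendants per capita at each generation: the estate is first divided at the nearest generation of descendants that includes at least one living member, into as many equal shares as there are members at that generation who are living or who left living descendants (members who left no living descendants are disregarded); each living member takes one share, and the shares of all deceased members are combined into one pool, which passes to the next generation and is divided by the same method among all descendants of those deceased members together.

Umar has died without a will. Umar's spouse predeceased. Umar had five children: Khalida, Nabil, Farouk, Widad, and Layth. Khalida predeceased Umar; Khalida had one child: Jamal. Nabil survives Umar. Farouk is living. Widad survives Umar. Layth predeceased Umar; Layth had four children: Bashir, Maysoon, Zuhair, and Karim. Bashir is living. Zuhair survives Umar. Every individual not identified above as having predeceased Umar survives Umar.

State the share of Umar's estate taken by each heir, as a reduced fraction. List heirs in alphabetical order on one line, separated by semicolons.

There is no surviving spouse, so the entire estate passes to Umar's descendants per capita at each generation.
At generation 1 (Khalida, Nabil, Farouk, Widad, Layth) there are 5 shares of (1)/5 = 1/5 each.
Living: Nabil, Farouk, and Widad — each takes 1/5.
Deceased: Khalida and Layth. Their combined 2/5 is pooled and carried to generation 2.
At generation 2 (Jamal, Bashir, Maysoon, Zuhair, Karim) there are 5 shares of (2/5)/5 = 2/25 each.
Living: Jamal, Bashir, Maysoon, Zuhair, and Karim — each takes 2/25.

Bashir 2/25; Farouk 1/5; Jamal 2/25; Karim 2/25; Maysoon 2/25; Nabil 1/5; Widad 1/5; Zuhair 2/25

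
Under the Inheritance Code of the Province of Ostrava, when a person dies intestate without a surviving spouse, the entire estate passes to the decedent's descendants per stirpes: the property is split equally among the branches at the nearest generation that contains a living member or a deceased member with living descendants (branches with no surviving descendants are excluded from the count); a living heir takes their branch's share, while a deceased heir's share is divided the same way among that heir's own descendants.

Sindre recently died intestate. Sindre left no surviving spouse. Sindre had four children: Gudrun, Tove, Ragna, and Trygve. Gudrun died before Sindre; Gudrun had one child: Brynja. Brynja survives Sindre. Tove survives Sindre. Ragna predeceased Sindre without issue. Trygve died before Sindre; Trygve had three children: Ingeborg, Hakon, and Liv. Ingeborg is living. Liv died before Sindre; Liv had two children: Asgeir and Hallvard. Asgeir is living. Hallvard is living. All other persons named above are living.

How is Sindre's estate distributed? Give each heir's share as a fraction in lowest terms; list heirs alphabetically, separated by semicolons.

Asgeir 1/18; Brynja 1/3; Hakon 1/9; Hallvard 1/18; Ingeborg 1/9; Tove 1/3

There is no surviving spouse, so the entire estate passes to Sindre's descendants per stirpes.
Ragna left no surviving issue, so that branch lapses and is disregarded.
The estate is divided into 3 equal shares of 1/3 among Gudrun, Tove, Trygve.
Gudrun predeceased; the 1/3 allotted to Gudrun's branch passes to Gudrun's issue by representation.
Brynja is the sole taker at this level and receives the full 1/3.
Tove is living and takes 1/3.
Trygve predeceased; the 1/3 allotted to Trygve's branch passes to Trygve's issue by representation.
The 1/3 is divided into 3 equal shares of 1/9 among Ingeborg, Hakon, Liv.
Ingeborg is living and takes 1/9.
Hakon is living and takes 1/9.
Liv predeceased; the 1/9 allotted to Liv's branch passes to Liv's issue by representation.
The 1/9 is divided into 2 equal shares of 1/18 among Asgeir, Hallvard.
Asgeir is living and takes 1/18.
Hallvard is living and takes 1/18.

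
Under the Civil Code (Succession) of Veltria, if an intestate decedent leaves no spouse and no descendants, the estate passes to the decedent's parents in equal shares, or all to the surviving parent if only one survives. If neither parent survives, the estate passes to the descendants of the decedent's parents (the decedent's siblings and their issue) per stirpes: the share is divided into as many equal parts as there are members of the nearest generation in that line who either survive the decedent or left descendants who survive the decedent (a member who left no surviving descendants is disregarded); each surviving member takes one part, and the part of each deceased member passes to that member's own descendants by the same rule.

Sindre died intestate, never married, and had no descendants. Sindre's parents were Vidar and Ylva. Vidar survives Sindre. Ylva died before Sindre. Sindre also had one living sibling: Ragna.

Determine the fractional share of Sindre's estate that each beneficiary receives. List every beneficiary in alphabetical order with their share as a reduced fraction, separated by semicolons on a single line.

Vidar 1

Only one parent, Vidar, survives, so Vidar takes the entire estate. The siblings take nothing because a surviving parent has priority.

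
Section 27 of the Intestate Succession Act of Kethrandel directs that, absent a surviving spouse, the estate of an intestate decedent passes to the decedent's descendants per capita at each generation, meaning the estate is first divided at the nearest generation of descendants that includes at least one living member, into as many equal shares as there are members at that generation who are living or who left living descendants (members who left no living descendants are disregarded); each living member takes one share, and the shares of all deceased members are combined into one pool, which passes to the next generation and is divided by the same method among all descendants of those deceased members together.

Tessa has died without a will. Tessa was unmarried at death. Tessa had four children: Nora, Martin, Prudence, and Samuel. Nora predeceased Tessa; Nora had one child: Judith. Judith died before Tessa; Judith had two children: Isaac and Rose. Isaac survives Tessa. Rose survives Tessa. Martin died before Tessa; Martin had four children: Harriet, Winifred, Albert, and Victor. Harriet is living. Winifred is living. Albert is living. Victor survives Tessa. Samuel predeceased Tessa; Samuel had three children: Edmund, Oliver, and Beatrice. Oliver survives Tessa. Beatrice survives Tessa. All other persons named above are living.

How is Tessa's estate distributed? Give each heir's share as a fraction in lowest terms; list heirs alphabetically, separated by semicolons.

Albert 3/32; Beatrice 3/32; Edmund 3/32; Harriet 3/32; Isaac 3/64; Oliver 3/32; Prudence 1/4; Rose 3/64; Victor 3/32; Winifred 3/32

There is no surviving spouse, so the entire estate passes to Tessa's descendants per capita at each generation.
At generation 1 (Nora, Martin, Prudence, Samuel) there are 4 shares of (1)/4 = 1/4 each.
Living: Prudence — each takes 1/4.
Deceased: Nora, Martin, and Samuel. Their combined 3/4 is pooled and carried to generation 2.
At generation 2 (Judith, Harriet, Winifred, Albert, Victor, Edmund, Oliver, Beatrice) there are 8 shares of (3/4)/8 = 3/32 each.
Living: Harriet, Winifred, Albert, Victor, Edmund, Oliver, and Beatrice — each takes 3/32.
Deceased: Judith. That 3/32 share is carried to generation 3.
At generation 3 (Isaac, Rose) there are 2 shares of (3/32)/2 = 3/64 each.
Living: Isaac and Rose — each takes 3/64.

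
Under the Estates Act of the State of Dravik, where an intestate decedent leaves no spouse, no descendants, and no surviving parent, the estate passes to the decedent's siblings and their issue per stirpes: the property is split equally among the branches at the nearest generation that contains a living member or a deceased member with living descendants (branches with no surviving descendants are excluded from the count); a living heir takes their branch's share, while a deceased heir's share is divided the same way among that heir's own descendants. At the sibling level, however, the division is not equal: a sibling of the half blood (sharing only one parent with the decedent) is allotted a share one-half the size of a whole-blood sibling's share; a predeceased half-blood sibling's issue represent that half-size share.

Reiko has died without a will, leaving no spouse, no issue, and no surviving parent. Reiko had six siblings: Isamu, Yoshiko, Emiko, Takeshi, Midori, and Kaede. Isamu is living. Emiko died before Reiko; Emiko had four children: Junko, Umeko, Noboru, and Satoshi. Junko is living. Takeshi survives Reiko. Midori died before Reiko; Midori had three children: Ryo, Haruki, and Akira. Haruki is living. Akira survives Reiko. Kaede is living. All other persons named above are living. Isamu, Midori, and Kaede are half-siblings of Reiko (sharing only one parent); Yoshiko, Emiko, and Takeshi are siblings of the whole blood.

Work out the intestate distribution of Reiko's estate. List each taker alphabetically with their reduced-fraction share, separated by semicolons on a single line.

Akira 1/27; Haruki 1/27; Isamu 1/9; Junko 1/18; Kaede 1/9; Noboru 1/18; Ryo 1/27; Satoshi 1/18; Takeshi 2/9; Umeko 1/18; Yoshiko 2/9

No spouse, descendants, or parent survives, so the estate passes to Reiko's siblings per stirpes.
Half-blood siblings count for one-half the weight of whole-blood siblings at the initial division.
Dividing 1 in proportion to weights (total weight 9/2): Isamu (weight 1/2) → 1/9; Yoshiko (weight 1) → 2/9; Emiko (weight 1) → 2/9; Takeshi (weight 1) → 2/9; Midori (weight 1/2) → 1/9; Kaede (weight 1/2) → 1/9.
Isamu is living and takes 1/9.
Yoshiko is living and takes 2/9.
Emiko predeceased; the 2/9 allotted to Emiko's branch passes to Emiko's issue by representation.
The 2/9 is divided into 4 equal shares of 1/18 among Junko, Umeko, Noboru, Satoshi.
Junko is living and takes 1/18.
Umeko is living and takes 1/18.
Noboru is living and takes 1/18.
Satoshi is living and takes 1/18.
Takeshi is living and takes 2/9.
Midori predeceased; the 1/9 allotted to Midori's branch passes to Midori's issue by representation.
The 1/9 is divided into 3 equal shares of 1/27 among Ryo, Haruki, Akira.
Ryo is living and takes 1/27.
Haruki is living and takes 1/27.
Akira is living and takes 1/27.
Kaede is living and takes 1/9.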